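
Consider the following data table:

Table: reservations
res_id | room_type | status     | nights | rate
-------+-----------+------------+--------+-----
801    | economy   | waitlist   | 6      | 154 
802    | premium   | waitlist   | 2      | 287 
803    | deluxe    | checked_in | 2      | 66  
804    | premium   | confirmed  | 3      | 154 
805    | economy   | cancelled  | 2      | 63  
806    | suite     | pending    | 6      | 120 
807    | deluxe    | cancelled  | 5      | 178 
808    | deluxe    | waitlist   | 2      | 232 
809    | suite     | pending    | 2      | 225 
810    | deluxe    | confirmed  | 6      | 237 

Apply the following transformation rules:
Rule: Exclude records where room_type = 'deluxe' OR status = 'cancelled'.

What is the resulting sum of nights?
19

Step 1: Find records where room_type = 'deluxe' OR status = 'cancelled'
Step 2: 5 records match, summing to 17
Step 3: Original sum: 36
Step 4: Remaining sum = 36 - 17 = 19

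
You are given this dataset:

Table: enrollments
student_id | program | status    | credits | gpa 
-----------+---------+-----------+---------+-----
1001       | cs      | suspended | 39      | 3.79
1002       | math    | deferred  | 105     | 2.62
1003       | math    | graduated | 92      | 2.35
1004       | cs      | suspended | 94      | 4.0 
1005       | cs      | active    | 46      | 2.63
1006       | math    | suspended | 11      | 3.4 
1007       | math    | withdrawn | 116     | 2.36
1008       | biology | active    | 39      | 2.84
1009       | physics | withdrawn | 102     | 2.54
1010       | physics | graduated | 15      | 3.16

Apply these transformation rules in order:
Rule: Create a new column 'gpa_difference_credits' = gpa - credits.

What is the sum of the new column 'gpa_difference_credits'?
-629.31

Step 1: For each record, compute gpa - credits
Example calculations:
  3.79 - 39 = -35.21
  2.62 - 105 = -102.38
  2.35 - 92 = -89.65
  ...
Step 2: Sum all derived values
Step 3: Total = -629.31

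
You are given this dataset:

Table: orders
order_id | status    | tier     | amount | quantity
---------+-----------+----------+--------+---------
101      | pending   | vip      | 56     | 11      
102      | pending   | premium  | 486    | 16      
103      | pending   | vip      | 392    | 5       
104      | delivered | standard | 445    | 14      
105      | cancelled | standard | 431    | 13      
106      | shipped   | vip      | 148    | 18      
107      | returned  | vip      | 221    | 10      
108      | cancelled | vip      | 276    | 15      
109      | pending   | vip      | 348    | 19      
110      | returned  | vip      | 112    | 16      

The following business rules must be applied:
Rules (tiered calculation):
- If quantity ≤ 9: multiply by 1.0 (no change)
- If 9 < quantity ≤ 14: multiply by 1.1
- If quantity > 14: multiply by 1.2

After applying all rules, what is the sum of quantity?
158.6

Step 1: Tier 1 (quantity ≤ 9): 1 records, sum = 5 × 1.0 = 5.0
Step 2: Tier 2 (9 < quantity ≤ 14): 4 records, sum = 48 × 1.1 = 52.8
Step 3: Tier 3 (quantity > 14): 5 records, sum = 84 × 1.2 = 100.8
Step 4: Final sum = 5.0 + 52.8 + 100.8 = 158.6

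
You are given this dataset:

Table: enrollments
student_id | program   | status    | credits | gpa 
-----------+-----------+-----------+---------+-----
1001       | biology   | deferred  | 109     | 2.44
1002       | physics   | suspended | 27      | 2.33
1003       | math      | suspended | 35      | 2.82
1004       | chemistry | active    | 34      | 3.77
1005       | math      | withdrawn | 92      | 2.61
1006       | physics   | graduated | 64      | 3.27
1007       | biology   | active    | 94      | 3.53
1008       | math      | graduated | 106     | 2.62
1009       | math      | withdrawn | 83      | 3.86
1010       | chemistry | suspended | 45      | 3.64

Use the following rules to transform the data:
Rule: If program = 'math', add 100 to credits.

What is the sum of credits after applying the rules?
1089

Step 1: Count records where program = 'math': 4
Step 2: Total bonus added: 4 × 100 = 400
Step 3: Original sum of credits: 689
Step 4: Final sum = 689 + 400 = 1089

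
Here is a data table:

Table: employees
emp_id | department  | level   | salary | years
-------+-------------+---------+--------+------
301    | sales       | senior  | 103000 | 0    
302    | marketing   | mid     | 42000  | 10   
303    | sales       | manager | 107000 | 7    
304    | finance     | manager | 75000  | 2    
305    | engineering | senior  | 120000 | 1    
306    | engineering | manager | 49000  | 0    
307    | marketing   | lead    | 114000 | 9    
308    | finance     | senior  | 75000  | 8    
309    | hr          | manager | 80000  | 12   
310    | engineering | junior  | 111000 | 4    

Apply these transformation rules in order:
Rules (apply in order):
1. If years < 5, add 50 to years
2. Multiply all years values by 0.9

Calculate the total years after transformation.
272.7

Step 1: Apply Rule 1 - Add 50 to records with years < 5
  - 5 records affected: 7 + (5 × 50) = 257
  - Unaffected records: 46
  - Sum after Rule 1: 303
Step 2: Apply Rule 2 - Multiply all by 0.9
  - 303 × 0.9 = 272.7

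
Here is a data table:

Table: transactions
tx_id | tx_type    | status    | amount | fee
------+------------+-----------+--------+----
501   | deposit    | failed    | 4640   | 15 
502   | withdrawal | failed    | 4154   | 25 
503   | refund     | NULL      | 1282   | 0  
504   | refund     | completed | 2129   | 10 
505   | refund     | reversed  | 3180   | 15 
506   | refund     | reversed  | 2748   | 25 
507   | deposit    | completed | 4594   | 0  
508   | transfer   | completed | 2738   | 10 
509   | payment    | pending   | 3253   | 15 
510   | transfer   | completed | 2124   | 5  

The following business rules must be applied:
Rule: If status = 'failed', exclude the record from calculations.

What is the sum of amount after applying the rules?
22048

Step 1: Identify records where status = 'failed'
Step 2: The excluded records sum to 8794
Step 3: Original total amount = 30842
Step 4: Remaining total = 30842 - 8794 = 22048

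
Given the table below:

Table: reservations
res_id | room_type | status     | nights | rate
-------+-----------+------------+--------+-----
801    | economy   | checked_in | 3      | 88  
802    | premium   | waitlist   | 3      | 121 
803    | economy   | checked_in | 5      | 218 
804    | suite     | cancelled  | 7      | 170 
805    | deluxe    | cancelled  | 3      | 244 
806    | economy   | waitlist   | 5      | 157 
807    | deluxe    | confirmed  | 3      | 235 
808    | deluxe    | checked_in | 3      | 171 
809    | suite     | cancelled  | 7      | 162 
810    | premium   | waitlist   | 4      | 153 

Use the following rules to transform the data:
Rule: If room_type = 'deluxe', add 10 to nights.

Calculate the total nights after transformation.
73

Step 1: Count records where room_type = 'deluxe': 3
Step 2: Total bonus added: 3 × 10 = 30
Step 3: Original sum of nights: 43
Step 4: Final sum = 43 + 30 = 73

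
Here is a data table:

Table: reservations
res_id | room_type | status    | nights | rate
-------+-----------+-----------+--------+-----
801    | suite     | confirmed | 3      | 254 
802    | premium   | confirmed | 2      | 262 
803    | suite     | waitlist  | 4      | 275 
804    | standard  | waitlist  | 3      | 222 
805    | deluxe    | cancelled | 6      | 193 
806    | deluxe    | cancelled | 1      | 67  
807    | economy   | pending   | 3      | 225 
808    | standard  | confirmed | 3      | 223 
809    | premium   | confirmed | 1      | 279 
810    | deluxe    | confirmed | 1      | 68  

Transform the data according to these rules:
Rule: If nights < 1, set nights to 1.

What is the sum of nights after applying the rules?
27

Step 1: 0 records have nights < 1
Step 2: These records originally summed to 0
Step 3: After setting to minimum: 0 × 1 = 0
Step 4: Unaffected records sum: 27
Step 5: Final sum = 0 + 27 = 27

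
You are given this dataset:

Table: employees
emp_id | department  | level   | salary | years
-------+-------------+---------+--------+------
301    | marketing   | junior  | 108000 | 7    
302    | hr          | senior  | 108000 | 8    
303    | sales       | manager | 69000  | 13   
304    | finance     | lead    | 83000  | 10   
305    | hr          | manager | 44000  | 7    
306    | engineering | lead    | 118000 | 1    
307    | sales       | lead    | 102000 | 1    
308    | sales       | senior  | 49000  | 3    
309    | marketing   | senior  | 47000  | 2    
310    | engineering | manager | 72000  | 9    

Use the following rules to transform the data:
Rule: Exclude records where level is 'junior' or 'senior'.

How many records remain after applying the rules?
6

Step 1: Count records to exclude
  - 1 (junior) + 3 (senior) = 4 records
Step 2: Total records: 10
Step 3: Remaining = 10 - 4 = 6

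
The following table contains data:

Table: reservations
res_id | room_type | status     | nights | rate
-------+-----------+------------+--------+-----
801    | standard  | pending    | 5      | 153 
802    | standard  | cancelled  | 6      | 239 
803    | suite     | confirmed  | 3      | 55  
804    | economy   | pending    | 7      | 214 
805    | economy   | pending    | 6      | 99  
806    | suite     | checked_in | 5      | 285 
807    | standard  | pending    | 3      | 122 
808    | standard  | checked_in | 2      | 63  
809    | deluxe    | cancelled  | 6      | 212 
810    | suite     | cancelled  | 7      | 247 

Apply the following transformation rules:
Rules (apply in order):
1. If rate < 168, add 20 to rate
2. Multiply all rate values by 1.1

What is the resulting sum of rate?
1967.9

Step 1: Apply Rule 1 - Add 20 to records with rate < 168
  - 5 records affected: 492 + (5 × 20) = 592
  - Unaffected records: 1197
  - Sum after Rule 1: 1789
Step 2: Apply Rule 2 - Multiply all by 1.1
  - 1789 × 1.1 = 1967.9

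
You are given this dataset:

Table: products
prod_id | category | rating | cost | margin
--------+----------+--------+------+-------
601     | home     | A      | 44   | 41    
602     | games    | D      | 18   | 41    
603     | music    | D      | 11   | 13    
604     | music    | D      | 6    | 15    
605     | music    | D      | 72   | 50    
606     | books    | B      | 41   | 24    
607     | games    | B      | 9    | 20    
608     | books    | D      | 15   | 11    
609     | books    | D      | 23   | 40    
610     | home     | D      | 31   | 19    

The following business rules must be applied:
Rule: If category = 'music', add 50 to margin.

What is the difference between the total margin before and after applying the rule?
150

Step 1: Original sum of margin = 274
Step 2: 3 records have category = 'music'
Step 3: Each affected record changes by 50
Step 4: Total change = 3 × 50 = 150
Step 5: New sum = 274 + 150 = 424
Step 6: Difference = |424 - 274| = 150
        (Sum increased by 150)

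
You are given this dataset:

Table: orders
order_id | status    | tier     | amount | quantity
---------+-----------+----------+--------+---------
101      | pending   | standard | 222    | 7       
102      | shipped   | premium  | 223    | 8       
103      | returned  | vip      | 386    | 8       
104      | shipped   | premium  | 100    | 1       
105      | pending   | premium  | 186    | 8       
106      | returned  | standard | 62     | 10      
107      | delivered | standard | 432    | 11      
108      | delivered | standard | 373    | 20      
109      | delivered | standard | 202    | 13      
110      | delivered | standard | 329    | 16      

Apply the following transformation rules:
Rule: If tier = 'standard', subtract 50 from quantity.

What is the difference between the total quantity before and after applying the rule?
300

Step 1: Original sum of quantity = 102
Step 2: 6 records have tier = 'standard'
Step 3: Each affected record changes by -50
Step 4: Total change = 6 × -50 = -300
Step 5: New sum = 102 + -300 = -198
Step 6: Difference = |-198 - 102| = 300
        (Sum decreased by 300)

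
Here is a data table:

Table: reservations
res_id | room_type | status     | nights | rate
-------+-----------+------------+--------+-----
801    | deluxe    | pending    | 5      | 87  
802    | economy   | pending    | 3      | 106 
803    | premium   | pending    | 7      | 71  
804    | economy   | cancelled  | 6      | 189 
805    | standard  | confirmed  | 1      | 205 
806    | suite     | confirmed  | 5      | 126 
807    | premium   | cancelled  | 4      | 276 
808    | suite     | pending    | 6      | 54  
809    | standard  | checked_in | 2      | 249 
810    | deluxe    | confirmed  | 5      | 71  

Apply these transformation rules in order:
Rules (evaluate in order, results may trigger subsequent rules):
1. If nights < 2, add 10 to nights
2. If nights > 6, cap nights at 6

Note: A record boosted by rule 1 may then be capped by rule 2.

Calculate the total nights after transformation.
48

Step 1: Apply rule 1 to records with nights < 2
  - 1 records get bonus of 10
  - Of these, 1 records then exceed 6 and get capped
Step 2: Apply rule 2 to records with nights > 6
  - 1 records (original) are capped
Step 3: Calculate final sum = 48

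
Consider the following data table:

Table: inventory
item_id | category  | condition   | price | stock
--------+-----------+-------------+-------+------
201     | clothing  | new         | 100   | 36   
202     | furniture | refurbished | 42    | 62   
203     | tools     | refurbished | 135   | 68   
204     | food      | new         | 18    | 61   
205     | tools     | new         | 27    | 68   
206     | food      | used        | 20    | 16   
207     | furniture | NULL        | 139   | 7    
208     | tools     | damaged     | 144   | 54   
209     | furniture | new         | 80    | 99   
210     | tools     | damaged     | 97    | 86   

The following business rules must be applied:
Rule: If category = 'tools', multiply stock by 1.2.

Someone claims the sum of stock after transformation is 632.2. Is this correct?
No, the correct result is 612.2.

Step 1: Calculate the correct sum after transformation
Step 2: Apply multiplier 1.2 to records where category = 'tools'
Step 3: Correct result = 612.2
Step 4: Claimed result = 632.2
Step 5: 612.2 ≠ 632.2
Conclusion: The claimed result is incorrect. The correct answer is 612.2.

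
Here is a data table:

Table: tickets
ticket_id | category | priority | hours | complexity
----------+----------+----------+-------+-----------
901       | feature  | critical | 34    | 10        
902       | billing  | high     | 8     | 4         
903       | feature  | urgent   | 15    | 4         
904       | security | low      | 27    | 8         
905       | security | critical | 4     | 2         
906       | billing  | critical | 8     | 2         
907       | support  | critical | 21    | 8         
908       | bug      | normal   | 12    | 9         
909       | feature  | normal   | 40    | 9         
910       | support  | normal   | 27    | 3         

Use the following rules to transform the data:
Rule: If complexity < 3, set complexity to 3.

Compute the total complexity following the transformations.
61

Step 1: 2 records have complexity < 3
Step 2: These records originally summed to 4
Step 3: After setting to minimum: 2 × 3 = 6
Step 4: Unaffected records sum: 55
Step 5: Final sum = 6 + 55 = 61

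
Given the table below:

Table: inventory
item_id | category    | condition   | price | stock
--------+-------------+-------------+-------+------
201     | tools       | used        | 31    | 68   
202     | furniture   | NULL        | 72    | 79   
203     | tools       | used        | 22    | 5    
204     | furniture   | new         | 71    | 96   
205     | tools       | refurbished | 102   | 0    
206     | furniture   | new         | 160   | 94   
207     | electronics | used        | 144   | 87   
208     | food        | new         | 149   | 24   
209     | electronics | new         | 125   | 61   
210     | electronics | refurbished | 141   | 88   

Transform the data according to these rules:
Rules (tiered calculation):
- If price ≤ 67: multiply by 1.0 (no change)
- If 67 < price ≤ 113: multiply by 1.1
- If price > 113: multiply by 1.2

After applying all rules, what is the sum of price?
1185.3

Step 1: Tier 1 (price ≤ 67): 2 records, sum = 53 × 1.0 = 53.0
Step 2: Tier 2 (67 < price ≤ 113): 3 records, sum = 245 × 1.1 = 269.5
Step 3: Tier 3 (price > 113): 5 records, sum = 719 × 1.2 = 862.8
Step 4: Final sum = 53.0 + 269.5 + 862.8 = 1185.3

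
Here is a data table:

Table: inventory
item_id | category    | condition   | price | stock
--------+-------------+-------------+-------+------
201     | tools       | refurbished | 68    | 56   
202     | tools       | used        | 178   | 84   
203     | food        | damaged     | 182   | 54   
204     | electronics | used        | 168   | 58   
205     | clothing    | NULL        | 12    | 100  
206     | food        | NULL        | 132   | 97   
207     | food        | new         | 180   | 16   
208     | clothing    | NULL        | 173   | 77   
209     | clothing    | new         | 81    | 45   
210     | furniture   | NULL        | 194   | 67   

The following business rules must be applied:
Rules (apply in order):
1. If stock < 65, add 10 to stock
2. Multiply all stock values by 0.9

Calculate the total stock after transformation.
633.6

Step 1: Apply Rule 1 - Add 10 to records with stock < 65
  - 5 records affected: 229 + (5 × 10) = 279
  - Unaffected records: 425
  - Sum after Rule 1: 704
Step 2: Apply Rule 2 - Multiply all by 0.9
  - 704 × 0.9 = 633.6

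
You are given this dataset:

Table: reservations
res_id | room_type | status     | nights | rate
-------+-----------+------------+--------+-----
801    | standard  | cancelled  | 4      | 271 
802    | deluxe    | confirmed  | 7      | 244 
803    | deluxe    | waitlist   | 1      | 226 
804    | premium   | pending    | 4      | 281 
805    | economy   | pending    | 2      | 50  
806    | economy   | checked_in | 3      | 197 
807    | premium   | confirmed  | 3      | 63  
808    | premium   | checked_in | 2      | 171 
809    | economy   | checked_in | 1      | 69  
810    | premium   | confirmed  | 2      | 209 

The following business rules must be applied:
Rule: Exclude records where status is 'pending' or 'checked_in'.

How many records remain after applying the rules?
5

Step 1: Count records to exclude
  - 2 (pending) + 3 (checked_in) = 5 records
Step 2: Total records: 10
Step 3: Remaining = 10 - 5 = 5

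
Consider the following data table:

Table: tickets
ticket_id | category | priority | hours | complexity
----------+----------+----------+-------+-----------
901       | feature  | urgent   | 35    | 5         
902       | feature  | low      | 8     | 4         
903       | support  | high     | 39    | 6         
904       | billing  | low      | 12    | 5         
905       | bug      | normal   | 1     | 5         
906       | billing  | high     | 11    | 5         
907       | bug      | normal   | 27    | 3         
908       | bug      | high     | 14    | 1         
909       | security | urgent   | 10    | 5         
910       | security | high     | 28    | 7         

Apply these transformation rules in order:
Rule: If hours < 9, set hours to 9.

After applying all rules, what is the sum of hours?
194

Step 1: 2 records have hours < 9
Step 2: These records originally summed to 9
Step 3: After setting to minimum: 2 × 9 = 18
Step 4: Unaffected records sum: 176
Step 5: Final sum = 18 + 176 = 194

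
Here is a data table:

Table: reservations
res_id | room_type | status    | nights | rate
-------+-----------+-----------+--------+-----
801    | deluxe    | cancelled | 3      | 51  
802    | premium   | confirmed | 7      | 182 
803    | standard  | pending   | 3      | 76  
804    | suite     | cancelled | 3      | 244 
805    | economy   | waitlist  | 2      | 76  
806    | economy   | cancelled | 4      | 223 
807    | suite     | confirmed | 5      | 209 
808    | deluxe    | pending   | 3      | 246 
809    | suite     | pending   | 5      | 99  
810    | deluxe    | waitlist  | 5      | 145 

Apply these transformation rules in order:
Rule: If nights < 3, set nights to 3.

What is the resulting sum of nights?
41

Step 1: 1 records have nights < 3
Step 2: These records originally summed to 2
Step 3: After setting to minimum: 1 × 3 = 3
Step 4: Unaffected records sum: 38
Step 5: Final sum = 3 + 38 = 41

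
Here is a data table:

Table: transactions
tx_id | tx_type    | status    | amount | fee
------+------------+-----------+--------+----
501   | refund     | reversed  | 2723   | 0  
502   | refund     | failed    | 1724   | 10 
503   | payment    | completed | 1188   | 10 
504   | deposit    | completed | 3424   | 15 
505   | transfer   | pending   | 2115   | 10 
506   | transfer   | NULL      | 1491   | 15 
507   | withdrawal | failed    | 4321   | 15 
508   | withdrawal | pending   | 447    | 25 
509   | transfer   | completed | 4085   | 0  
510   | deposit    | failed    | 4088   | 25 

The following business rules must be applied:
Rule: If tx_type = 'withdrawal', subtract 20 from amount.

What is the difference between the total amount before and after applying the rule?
40

Step 1: Original sum of amount = 25606
Step 2: 2 records have tx_type = 'withdrawal'
Step 3: Each affected record changes by -20
Step 4: Total change = 2 × -20 = -40
Step 5: New sum = 25606 + -40 = 25566
Step 6: Difference = |25566 - 25606| = 40
        (Sum decreased by 40)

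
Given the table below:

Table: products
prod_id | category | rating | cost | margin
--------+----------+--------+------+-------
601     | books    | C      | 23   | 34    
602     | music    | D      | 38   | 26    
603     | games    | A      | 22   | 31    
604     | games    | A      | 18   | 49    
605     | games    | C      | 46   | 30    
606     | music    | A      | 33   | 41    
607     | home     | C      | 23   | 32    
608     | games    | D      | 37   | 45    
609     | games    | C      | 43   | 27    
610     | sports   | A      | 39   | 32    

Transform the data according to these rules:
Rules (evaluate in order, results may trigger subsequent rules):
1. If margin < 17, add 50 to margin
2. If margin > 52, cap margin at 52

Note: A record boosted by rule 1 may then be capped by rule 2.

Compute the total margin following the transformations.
347

Step 1: Apply rule 1 to records with margin < 17
  - 0 records get bonus of 50
  - Of these, 0 records then exceed 52 and get capped
Step 2: Apply rule 2 to records with margin > 52
  - 0 records (original) are capped
Step 3: Calculate final sum = 347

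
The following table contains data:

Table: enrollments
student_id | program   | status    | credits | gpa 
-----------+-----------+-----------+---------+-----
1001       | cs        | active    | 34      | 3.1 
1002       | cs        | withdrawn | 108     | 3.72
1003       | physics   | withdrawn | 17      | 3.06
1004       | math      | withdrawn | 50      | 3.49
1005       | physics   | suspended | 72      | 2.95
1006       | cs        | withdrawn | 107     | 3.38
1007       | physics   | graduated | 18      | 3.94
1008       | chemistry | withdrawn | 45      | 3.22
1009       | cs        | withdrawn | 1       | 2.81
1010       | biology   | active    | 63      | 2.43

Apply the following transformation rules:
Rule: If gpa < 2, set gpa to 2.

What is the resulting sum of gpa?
32.1

Step 1: 0 records have gpa < 2
Step 2: These records originally summed to 0
Step 3: After setting to minimum: 0 × 2 = 0
Step 4: Unaffected records sum: 32.1
Step 5: Final sum = 0 + 32.1 = 32.1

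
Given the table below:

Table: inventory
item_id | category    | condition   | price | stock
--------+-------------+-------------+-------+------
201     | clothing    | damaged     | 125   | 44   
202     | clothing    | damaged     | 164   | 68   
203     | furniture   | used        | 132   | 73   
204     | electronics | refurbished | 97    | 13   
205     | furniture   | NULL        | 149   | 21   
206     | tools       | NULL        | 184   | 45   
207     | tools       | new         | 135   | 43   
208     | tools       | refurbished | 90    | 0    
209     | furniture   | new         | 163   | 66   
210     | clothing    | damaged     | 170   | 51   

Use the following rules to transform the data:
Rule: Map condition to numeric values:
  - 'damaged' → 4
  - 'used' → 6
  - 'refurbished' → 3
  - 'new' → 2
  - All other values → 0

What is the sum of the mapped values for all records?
28

Step 1: Apply mapping to each record
Step 2: Count by status:
  'damaged': 3 records × 4 = 12
  'used': 1 records × 6 = 6
  'refurbished': 2 records × 3 = 6
  'new': 2 records × 2 = 4
Step 3: Sum all mapped values = 28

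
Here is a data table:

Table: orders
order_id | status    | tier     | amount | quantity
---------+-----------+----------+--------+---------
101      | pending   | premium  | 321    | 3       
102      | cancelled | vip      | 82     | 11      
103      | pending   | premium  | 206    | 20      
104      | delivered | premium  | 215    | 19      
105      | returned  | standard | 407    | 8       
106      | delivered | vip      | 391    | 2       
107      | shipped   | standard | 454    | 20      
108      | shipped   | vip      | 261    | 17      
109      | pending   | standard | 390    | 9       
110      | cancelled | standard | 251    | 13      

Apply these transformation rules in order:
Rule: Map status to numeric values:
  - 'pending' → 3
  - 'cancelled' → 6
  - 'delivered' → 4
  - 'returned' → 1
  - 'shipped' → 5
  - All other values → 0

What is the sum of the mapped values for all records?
40

Step 1: Apply mapping to each record
Step 2: Count by status:
  'pending': 3 records × 3 = 9
  'cancelled': 2 records × 6 = 12
  'delivered': 2 records × 4 = 8
  'returned': 1 records × 1 = 1
  'shipped': 2 records × 5 = 10
Step 3: Sum all mapped values = 40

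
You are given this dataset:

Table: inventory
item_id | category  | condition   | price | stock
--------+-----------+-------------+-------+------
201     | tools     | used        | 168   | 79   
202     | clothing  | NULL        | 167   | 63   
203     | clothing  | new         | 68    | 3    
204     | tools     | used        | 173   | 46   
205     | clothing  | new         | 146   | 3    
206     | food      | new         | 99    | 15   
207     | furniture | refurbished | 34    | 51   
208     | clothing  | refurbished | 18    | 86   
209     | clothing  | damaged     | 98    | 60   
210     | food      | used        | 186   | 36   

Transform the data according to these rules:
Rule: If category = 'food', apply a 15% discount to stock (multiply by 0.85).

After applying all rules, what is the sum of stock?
434.35

Step 1: Records with category = 'food' have total stock = 51
Step 2: Apply multiplier: 51 × 0.85 = 43.35
Step 3: Other records total: 391
Step 4: Final sum = 43.35 + 391 = 434.35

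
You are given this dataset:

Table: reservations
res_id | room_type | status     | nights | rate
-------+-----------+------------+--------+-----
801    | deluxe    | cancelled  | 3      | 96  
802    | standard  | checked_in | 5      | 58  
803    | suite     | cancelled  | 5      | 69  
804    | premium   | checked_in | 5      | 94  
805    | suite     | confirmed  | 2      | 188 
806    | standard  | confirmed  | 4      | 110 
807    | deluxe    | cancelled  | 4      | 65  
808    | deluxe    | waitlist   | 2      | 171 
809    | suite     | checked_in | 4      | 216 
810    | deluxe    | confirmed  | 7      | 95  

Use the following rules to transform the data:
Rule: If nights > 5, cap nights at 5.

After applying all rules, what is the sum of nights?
39

Step 1: 1 records have nights > 5
Step 2: These records originally summed to 7
Step 3: After capping: 1 × 5 = 5
Step 4: Unaffected records sum: 34
Step 5: Final sum = 5 + 34 = 39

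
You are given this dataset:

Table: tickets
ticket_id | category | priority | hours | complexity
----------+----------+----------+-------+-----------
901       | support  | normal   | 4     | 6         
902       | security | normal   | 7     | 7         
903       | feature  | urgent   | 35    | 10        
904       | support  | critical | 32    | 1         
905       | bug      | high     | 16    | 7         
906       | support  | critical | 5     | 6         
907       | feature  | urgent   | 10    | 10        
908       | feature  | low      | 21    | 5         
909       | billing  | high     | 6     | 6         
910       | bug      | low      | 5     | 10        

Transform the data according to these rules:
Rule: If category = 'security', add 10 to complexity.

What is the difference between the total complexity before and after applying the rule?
10

Step 1: Original sum of complexity = 68
Step 2: 1 records have category = 'security'
Step 3: Each affected record changes by 10
Step 4: Total change = 1 × 10 = 10
Step 5: New sum = 68 + 10 = 78
Step 6: Difference = |78 - 68| = 10
        (Sum increased by 10)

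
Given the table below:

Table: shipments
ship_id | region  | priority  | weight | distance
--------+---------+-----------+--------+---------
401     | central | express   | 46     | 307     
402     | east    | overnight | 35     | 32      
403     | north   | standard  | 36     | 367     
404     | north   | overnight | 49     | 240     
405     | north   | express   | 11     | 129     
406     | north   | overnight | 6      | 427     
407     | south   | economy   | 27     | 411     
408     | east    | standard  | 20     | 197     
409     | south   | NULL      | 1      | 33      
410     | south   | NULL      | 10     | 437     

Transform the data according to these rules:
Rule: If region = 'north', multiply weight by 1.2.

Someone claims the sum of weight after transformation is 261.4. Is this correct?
Yes, the result is correct.

Step 1: Calculate the correct sum after transformation
Step 2: Apply multiplier 1.2 to records where region = 'north'
Step 3: Correct result = 261.4
Step 4: Claimed result = 261.4
Step 5: 261.4 = 261.4 ✓
Conclusion: The claimed result is correct.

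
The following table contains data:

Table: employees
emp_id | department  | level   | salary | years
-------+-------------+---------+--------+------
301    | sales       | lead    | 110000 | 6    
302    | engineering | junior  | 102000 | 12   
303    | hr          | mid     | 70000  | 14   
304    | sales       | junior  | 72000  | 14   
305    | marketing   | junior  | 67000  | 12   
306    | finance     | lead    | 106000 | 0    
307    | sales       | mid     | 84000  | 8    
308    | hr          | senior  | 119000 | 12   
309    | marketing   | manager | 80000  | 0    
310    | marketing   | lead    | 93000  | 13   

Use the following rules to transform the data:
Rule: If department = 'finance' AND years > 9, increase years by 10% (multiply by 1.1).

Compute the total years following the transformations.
91

Step 1: Find records where department = 'finance' AND years > 9
Step 2: 0 records match, summing to 0
Step 3: After multiplier: 0 × 1.1 = 0.0
Step 4: Unaffected records sum: 91
Step 5: Final sum = 0.0 + 91 = 91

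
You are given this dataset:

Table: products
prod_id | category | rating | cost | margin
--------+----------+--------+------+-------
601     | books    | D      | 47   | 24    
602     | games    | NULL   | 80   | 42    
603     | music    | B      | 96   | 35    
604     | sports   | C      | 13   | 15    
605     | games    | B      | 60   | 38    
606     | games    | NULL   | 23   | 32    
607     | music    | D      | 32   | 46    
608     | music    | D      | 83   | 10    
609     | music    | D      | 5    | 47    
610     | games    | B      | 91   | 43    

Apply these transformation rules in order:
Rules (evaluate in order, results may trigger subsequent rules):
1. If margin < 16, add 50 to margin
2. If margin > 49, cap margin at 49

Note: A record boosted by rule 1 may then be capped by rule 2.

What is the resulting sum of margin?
405

Step 1: Apply rule 1 to records with margin < 16
  - 2 records get bonus of 50
  - Of these, 2 records then exceed 49 and get capped
Step 2: Apply rule 2 to records with margin > 49
  - 0 records (original) are capped
Step 3: Calculate final sum = 405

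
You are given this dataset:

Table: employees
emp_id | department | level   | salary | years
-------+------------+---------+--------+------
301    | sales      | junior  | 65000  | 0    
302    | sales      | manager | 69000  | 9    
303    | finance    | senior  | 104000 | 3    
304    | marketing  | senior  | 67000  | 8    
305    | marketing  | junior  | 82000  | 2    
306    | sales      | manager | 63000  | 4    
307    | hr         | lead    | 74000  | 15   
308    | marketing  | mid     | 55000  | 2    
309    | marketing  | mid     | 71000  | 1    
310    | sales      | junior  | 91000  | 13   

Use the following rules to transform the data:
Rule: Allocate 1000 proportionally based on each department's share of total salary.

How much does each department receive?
finance: 140.35, hr: 99.87, marketing: 371.12, sales: 388.66

Step 1: Calculate total salary = 741000
Step 2: Calculate each department's proportion:
  finance: 104000/741000 = 14.04% → 140.35
  hr: 74000/741000 = 9.99% → 99.87
  marketing: 275000/741000 = 37.11% → 371.12
  sales: 288000/741000 = 38.87% → 388.66
Step 3: Verify: sum of allocations ≈ 1000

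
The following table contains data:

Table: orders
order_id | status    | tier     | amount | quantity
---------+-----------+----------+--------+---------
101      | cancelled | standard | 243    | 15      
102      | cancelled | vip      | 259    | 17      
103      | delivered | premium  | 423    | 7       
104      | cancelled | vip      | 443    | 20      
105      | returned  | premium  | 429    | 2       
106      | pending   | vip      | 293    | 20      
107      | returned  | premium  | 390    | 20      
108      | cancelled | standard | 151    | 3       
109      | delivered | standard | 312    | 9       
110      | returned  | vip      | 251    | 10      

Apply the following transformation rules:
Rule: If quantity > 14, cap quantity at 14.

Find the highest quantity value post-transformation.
14

Step 1: Original maximum quantity = 20
Step 2: Apply cap at 14
Step 3: 5 records had quantity > 14 and were capped
Step 4: Maximum after transformation = 14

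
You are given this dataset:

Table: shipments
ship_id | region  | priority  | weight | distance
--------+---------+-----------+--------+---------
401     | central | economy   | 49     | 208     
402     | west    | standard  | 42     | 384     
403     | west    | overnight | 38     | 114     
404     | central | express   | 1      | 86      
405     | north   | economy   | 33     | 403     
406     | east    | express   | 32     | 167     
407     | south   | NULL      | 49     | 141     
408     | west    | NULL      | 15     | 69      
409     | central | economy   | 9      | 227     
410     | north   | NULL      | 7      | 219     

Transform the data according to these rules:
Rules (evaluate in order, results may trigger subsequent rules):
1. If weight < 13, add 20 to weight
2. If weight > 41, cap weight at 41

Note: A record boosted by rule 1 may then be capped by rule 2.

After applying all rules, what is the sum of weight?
318

Step 1: Apply rule 1 to records with weight < 13
  - 3 records get bonus of 20
  - Of these, 0 records then exceed 41 and get capped
Step 2: Apply rule 2 to records with weight > 41
  - 3 records (original) are capped
Step 3: Calculate final sum = 318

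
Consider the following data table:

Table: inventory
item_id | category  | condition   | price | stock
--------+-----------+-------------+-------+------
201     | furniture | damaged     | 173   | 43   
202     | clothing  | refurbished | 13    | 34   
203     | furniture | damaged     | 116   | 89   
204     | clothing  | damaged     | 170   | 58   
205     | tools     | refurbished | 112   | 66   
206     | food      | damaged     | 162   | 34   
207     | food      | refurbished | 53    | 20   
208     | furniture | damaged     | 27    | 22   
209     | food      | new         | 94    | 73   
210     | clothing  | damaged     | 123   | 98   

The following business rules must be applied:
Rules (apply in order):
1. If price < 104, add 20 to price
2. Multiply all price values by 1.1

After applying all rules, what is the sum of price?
1235.3

Step 1: Apply Rule 1 - Add 20 to records with price < 104
  - 4 records affected: 187 + (4 × 20) = 267
  - Unaffected records: 856
  - Sum after Rule 1: 1123
Step 2: Apply Rule 2 - Multiply all by 1.1
  - 1123 × 1.1 = 1235.3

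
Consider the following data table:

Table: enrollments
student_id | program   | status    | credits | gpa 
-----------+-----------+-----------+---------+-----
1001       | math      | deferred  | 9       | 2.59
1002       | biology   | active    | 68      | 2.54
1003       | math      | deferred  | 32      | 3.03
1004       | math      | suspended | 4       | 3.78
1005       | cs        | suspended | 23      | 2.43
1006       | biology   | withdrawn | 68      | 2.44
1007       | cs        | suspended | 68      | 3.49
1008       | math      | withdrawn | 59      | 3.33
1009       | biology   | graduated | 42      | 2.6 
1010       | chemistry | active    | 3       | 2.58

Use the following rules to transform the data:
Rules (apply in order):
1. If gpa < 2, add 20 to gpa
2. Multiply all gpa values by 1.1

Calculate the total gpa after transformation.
31.69

Step 1: Apply Rule 1 - Add 20 to records with gpa < 2
  - 0 records affected: 0 + (0 × 20) = 0
  - Unaffected records: 28.81
  - Sum after Rule 1: 28.81
Step 2: Apply Rule 2 - Multiply all by 1.1
  - 28.81 × 1.1 = 31.69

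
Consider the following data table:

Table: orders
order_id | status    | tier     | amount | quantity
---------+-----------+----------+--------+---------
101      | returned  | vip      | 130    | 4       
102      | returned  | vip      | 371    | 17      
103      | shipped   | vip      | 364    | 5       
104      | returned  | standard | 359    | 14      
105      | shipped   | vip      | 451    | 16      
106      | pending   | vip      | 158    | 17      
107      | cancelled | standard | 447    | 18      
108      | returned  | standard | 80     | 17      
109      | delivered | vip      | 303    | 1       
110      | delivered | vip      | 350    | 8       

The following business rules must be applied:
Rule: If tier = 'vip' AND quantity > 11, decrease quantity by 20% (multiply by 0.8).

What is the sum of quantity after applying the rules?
107.0

Step 1: Find records where tier = 'vip' AND quantity > 11
Step 2: 3 records match, summing to 50
Step 3: After multiplier: 50 × 0.8 = 40.0
Step 4: Unaffected records sum: 67
Step 5: Final sum = 40.0 + 67 = 107.0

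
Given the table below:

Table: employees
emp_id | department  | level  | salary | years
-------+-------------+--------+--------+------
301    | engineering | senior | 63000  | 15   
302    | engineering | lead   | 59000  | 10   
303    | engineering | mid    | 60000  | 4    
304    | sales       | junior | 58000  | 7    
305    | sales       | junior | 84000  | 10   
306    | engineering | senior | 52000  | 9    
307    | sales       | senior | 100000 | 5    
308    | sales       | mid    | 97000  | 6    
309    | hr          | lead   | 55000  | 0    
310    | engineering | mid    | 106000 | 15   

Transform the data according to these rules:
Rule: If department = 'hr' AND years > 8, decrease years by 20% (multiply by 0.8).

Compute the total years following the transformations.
81

Step 1: Find records where department = 'hr' AND years > 8
Step 2: 0 records match, summing to 0
Step 3: After multiplier: 0 × 0.8 = 0.0
Step 4: Unaffected records sum: 81
Step 5: Final sum = 0.0 + 81 = 81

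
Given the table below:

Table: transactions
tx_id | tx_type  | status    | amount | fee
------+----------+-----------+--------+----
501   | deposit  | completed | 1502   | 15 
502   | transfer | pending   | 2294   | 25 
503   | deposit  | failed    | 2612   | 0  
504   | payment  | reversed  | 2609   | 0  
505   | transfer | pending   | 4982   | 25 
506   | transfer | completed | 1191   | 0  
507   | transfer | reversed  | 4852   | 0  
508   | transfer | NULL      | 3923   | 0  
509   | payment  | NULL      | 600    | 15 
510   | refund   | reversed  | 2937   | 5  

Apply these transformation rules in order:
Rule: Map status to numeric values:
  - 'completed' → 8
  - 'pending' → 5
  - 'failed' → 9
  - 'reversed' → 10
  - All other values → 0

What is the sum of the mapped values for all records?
65

Step 1: Apply mapping to each record
Step 2: Count by status:
  'completed': 2 records × 8 = 16
  'pending': 2 records × 5 = 10
  'failed': 1 records × 9 = 9
  'reversed': 3 records × 10 = 30
Step 3: Sum all mapped values = 65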